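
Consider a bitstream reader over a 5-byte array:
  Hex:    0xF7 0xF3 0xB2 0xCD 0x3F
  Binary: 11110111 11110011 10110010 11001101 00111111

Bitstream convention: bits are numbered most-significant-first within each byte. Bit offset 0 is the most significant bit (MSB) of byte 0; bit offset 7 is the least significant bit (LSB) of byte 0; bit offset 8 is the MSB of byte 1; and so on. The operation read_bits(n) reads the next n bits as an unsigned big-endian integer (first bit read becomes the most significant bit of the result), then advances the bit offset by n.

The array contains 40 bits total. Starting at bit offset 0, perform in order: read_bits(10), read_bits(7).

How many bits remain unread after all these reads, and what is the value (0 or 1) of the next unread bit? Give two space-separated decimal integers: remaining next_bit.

Answer: 23 0

Derivation:
Read 1: bits[0:10] width=10 -> value=991 (bin 1111011111); offset now 10 = byte 1 bit 2; 30 bits remain
Read 2: bits[10:17] width=7 -> value=103 (bin 1100111); offset now 17 = byte 2 bit 1; 23 bits remain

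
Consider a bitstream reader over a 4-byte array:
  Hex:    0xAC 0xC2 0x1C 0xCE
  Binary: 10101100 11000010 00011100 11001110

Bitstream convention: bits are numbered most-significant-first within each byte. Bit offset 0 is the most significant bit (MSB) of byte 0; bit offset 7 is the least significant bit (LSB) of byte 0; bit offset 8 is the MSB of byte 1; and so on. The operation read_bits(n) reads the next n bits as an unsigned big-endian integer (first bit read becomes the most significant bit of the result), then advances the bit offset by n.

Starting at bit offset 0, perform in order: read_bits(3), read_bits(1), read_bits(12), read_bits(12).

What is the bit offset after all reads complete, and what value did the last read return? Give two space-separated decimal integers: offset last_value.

Answer: 28 460

Derivation:
Read 1: bits[0:3] width=3 -> value=5 (bin 101); offset now 3 = byte 0 bit 3; 29 bits remain
Read 2: bits[3:4] width=1 -> value=0 (bin 0); offset now 4 = byte 0 bit 4; 28 bits remain
Read 3: bits[4:16] width=12 -> value=3266 (bin 110011000010); offset now 16 = byte 2 bit 0; 16 bits remain
Read 4: bits[16:28] width=12 -> value=460 (bin 000111001100); offset now 28 = byte 3 bit 4; 4 bits remain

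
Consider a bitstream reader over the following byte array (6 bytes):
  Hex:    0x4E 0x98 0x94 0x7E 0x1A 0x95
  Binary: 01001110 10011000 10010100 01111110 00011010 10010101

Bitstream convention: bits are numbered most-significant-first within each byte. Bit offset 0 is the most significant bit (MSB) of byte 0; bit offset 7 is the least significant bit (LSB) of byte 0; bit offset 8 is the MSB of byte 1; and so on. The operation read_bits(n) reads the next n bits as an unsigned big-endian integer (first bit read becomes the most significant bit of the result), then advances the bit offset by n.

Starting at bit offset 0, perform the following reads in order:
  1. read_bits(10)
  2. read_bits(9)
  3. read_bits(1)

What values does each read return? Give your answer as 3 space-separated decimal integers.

Answer: 314 196 1

Derivation:
Read 1: bits[0:10] width=10 -> value=314 (bin 0100111010); offset now 10 = byte 1 bit 2; 38 bits remain
Read 2: bits[10:19] width=9 -> value=196 (bin 011000100); offset now 19 = byte 2 bit 3; 29 bits remain
Read 3: bits[19:20] width=1 -> value=1 (bin 1); offset now 20 = byte 2 bit 4; 28 bits remain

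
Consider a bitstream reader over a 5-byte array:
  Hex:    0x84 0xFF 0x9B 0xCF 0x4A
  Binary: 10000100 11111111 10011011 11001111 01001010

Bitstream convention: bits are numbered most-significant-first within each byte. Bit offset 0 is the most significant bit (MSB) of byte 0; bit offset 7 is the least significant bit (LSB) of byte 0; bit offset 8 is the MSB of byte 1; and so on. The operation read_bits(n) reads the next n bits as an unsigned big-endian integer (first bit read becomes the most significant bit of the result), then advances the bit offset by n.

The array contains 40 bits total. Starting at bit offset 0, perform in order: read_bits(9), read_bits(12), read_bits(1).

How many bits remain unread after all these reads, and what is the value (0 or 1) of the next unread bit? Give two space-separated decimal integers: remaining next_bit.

Read 1: bits[0:9] width=9 -> value=265 (bin 100001001); offset now 9 = byte 1 bit 1; 31 bits remain
Read 2: bits[9:21] width=12 -> value=4083 (bin 111111110011); offset now 21 = byte 2 bit 5; 19 bits remain
Read 3: bits[21:22] width=1 -> value=0 (bin 0); offset now 22 = byte 2 bit 6; 18 bits remain

Answer: 18 1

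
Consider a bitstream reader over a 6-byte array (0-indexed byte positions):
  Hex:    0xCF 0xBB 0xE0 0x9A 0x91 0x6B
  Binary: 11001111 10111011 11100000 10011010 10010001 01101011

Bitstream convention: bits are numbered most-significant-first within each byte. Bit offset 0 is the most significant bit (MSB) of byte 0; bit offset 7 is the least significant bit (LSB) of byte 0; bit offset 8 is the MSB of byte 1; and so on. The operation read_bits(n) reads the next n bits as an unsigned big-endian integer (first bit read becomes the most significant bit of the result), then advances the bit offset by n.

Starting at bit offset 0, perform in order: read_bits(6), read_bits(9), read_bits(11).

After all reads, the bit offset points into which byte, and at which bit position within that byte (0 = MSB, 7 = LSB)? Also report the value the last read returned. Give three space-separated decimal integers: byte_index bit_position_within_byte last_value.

Read 1: bits[0:6] width=6 -> value=51 (bin 110011); offset now 6 = byte 0 bit 6; 42 bits remain
Read 2: bits[6:15] width=9 -> value=477 (bin 111011101); offset now 15 = byte 1 bit 7; 33 bits remain
Read 3: bits[15:26] width=11 -> value=1922 (bin 11110000010); offset now 26 = byte 3 bit 2; 22 bits remain

Answer: 3 2 1922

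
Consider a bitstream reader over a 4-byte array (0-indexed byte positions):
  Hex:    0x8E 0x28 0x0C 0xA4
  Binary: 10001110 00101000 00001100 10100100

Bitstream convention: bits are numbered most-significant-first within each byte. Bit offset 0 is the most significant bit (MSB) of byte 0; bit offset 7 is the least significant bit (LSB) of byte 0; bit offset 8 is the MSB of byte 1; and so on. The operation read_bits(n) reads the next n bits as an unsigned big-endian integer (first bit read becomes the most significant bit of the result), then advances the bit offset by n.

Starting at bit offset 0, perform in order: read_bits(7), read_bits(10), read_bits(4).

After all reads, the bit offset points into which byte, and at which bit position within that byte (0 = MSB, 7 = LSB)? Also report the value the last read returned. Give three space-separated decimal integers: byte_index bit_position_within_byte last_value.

Read 1: bits[0:7] width=7 -> value=71 (bin 1000111); offset now 7 = byte 0 bit 7; 25 bits remain
Read 2: bits[7:17] width=10 -> value=80 (bin 0001010000); offset now 17 = byte 2 bit 1; 15 bits remain
Read 3: bits[17:21] width=4 -> value=1 (bin 0001); offset now 21 = byte 2 bit 5; 11 bits remain

Answer: 2 5 1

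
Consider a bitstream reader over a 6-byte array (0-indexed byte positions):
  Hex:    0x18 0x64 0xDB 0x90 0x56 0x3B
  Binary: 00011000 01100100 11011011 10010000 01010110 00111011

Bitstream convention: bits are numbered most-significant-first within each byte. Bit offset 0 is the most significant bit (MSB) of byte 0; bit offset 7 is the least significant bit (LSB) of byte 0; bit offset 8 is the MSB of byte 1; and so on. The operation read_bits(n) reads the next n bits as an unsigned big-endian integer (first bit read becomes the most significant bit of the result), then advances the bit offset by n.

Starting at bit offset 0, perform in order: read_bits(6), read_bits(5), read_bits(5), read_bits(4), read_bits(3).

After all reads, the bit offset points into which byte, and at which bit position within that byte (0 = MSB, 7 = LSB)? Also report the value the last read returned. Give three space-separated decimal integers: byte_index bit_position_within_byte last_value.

Read 1: bits[0:6] width=6 -> value=6 (bin 000110); offset now 6 = byte 0 bit 6; 42 bits remain
Read 2: bits[6:11] width=5 -> value=3 (bin 00011); offset now 11 = byte 1 bit 3; 37 bits remain
Read 3: bits[11:16] width=5 -> value=4 (bin 00100); offset now 16 = byte 2 bit 0; 32 bits remain
Read 4: bits[16:20] width=4 -> value=13 (bin 1101); offset now 20 = byte 2 bit 4; 28 bits remain
Read 5: bits[20:23] width=3 -> value=5 (bin 101); offset now 23 = byte 2 bit 7; 25 bits remain

Answer: 2 7 5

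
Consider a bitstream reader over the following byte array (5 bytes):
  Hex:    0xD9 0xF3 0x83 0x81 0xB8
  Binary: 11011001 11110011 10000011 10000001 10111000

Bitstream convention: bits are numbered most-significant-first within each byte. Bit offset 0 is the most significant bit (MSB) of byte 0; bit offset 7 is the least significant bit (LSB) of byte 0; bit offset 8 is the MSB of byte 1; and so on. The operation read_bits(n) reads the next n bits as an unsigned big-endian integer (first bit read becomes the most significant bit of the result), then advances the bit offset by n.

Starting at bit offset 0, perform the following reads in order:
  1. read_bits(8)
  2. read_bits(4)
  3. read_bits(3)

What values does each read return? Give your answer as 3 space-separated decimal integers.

Read 1: bits[0:8] width=8 -> value=217 (bin 11011001); offset now 8 = byte 1 bit 0; 32 bits remain
Read 2: bits[8:12] width=4 -> value=15 (bin 1111); offset now 12 = byte 1 bit 4; 28 bits remain
Read 3: bits[12:15] width=3 -> value=1 (bin 001); offset now 15 = byte 1 bit 7; 25 bits remain

Answer: 217 15 1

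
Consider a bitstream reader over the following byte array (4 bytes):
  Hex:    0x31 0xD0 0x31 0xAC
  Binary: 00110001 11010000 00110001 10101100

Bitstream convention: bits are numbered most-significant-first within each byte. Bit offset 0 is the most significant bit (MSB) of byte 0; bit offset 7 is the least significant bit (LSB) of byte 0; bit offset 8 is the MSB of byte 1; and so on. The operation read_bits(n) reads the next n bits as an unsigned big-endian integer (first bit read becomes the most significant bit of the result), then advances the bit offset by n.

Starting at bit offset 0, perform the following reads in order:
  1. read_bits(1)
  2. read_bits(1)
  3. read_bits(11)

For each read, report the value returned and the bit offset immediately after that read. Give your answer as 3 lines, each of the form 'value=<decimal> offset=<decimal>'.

Read 1: bits[0:1] width=1 -> value=0 (bin 0); offset now 1 = byte 0 bit 1; 31 bits remain
Read 2: bits[1:2] width=1 -> value=0 (bin 0); offset now 2 = byte 0 bit 2; 30 bits remain
Read 3: bits[2:13] width=11 -> value=1594 (bin 11000111010); offset now 13 = byte 1 bit 5; 19 bits remain

Answer: value=0 offset=1
value=0 offset=2
value=1594 offset=13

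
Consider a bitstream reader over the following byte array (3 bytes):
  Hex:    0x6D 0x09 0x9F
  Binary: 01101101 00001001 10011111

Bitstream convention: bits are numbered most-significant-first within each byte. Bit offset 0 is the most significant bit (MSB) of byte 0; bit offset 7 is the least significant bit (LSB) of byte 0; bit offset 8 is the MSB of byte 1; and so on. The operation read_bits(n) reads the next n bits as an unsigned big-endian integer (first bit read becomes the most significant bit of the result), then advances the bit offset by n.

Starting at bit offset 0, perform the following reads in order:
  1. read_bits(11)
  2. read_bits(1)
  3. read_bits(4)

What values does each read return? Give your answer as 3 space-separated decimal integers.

Answer: 872 0 9

Derivation:
Read 1: bits[0:11] width=11 -> value=872 (bin 01101101000); offset now 11 = byte 1 bit 3; 13 bits remain
Read 2: bits[11:12] width=1 -> value=0 (bin 0); offset now 12 = byte 1 bit 4; 12 bits remain
Read 3: bits[12:16] width=4 -> value=9 (bin 1001); offset now 16 = byte 2 bit 0; 8 bits remain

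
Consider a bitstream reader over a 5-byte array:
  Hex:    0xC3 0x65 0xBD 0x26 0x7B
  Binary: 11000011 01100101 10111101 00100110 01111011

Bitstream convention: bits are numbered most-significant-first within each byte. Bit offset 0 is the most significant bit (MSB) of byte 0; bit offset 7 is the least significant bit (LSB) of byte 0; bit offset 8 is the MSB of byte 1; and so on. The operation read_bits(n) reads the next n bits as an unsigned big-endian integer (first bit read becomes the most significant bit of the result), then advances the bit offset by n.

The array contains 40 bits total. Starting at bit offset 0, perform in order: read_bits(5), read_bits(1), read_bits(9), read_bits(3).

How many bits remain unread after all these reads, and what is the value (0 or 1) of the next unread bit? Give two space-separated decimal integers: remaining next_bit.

Read 1: bits[0:5] width=5 -> value=24 (bin 11000); offset now 5 = byte 0 bit 5; 35 bits remain
Read 2: bits[5:6] width=1 -> value=0 (bin 0); offset now 6 = byte 0 bit 6; 34 bits remain
Read 3: bits[6:15] width=9 -> value=434 (bin 110110010); offset now 15 = byte 1 bit 7; 25 bits remain
Read 4: bits[15:18] width=3 -> value=6 (bin 110); offset now 18 = byte 2 bit 2; 22 bits remain

Answer: 22 1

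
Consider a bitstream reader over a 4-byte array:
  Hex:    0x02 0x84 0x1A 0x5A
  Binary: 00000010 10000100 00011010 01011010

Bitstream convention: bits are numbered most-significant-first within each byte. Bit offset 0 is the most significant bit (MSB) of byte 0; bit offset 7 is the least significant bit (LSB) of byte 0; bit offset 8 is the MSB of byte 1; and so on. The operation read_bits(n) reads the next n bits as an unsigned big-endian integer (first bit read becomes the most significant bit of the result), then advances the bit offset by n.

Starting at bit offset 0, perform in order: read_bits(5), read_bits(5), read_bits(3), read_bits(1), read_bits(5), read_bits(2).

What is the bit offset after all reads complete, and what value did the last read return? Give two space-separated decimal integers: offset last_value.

Read 1: bits[0:5] width=5 -> value=0 (bin 00000); offset now 5 = byte 0 bit 5; 27 bits remain
Read 2: bits[5:10] width=5 -> value=10 (bin 01010); offset now 10 = byte 1 bit 2; 22 bits remain
Read 3: bits[10:13] width=3 -> value=0 (bin 000); offset now 13 = byte 1 bit 5; 19 bits remain
Read 4: bits[13:14] width=1 -> value=1 (bin 1); offset now 14 = byte 1 bit 6; 18 bits remain
Read 5: bits[14:19] width=5 -> value=0 (bin 00000); offset now 19 = byte 2 bit 3; 13 bits remain
Read 6: bits[19:21] width=2 -> value=3 (bin 11); offset now 21 = byte 2 bit 5; 11 bits remain

Answer: 21 3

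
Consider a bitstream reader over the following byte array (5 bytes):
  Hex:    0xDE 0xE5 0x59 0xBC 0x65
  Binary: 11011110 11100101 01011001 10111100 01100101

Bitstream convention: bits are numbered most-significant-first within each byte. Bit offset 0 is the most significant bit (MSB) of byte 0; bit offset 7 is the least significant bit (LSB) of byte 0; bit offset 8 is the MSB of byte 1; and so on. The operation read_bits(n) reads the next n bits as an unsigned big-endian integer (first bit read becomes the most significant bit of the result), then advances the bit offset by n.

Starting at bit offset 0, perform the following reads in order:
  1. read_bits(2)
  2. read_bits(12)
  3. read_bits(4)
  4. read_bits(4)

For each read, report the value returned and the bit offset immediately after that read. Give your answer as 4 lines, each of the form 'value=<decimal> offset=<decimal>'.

Read 1: bits[0:2] width=2 -> value=3 (bin 11); offset now 2 = byte 0 bit 2; 38 bits remain
Read 2: bits[2:14] width=12 -> value=1977 (bin 011110111001); offset now 14 = byte 1 bit 6; 26 bits remain
Read 3: bits[14:18] width=4 -> value=5 (bin 0101); offset now 18 = byte 2 bit 2; 22 bits remain
Read 4: bits[18:22] width=4 -> value=6 (bin 0110); offset now 22 = byte 2 bit 6; 18 bits remain

Answer: value=3 offset=2
value=1977 offset=14
value=5 offset=18
value=6 offset=22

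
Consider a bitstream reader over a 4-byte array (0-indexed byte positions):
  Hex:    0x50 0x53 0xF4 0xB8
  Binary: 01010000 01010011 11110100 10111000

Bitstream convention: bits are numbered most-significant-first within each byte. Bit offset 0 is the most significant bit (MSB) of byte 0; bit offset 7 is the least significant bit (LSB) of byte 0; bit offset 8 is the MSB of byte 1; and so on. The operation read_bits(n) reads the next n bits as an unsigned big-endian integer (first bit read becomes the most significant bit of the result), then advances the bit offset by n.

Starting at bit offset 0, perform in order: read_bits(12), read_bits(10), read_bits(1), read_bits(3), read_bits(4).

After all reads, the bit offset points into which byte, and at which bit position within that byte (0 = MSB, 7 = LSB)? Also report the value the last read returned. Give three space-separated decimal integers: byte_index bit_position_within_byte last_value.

Read 1: bits[0:12] width=12 -> value=1285 (bin 010100000101); offset now 12 = byte 1 bit 4; 20 bits remain
Read 2: bits[12:22] width=10 -> value=253 (bin 0011111101); offset now 22 = byte 2 bit 6; 10 bits remain
Read 3: bits[22:23] width=1 -> value=0 (bin 0); offset now 23 = byte 2 bit 7; 9 bits remain
Read 4: bits[23:26] width=3 -> value=2 (bin 010); offset now 26 = byte 3 bit 2; 6 bits remain
Read 5: bits[26:30] width=4 -> value=14 (bin 1110); offset now 30 = byte 3 bit 6; 2 bits remain

Answer: 3 6 14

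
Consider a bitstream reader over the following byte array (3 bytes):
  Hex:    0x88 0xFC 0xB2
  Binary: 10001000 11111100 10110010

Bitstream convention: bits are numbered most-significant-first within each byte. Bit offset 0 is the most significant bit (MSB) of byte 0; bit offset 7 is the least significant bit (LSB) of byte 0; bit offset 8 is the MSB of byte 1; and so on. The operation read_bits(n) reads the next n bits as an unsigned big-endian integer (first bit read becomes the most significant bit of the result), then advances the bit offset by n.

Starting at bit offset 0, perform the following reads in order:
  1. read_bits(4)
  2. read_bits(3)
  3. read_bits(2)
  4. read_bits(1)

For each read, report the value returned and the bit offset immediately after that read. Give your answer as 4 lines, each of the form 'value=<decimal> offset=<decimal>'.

Read 1: bits[0:4] width=4 -> value=8 (bin 1000); offset now 4 = byte 0 bit 4; 20 bits remain
Read 2: bits[4:7] width=3 -> value=4 (bin 100); offset now 7 = byte 0 bit 7; 17 bits remain
Read 3: bits[7:9] width=2 -> value=1 (bin 01); offset now 9 = byte 1 bit 1; 15 bits remain
Read 4: bits[9:10] width=1 -> value=1 (bin 1); offset now 10 = byte 1 bit 2; 14 bits remain

Answer: value=8 offset=4
value=4 offset=7
value=1 offset=9
value=1 offset=10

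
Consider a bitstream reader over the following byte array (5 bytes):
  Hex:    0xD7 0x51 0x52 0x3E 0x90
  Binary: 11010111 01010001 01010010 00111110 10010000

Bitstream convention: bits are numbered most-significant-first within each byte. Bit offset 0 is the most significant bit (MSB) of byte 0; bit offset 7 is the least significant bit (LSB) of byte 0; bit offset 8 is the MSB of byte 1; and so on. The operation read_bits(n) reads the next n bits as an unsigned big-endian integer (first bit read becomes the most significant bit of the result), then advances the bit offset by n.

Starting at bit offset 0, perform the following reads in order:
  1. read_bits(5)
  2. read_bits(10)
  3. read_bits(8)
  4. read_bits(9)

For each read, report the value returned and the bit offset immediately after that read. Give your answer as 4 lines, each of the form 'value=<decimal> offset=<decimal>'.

Read 1: bits[0:5] width=5 -> value=26 (bin 11010); offset now 5 = byte 0 bit 5; 35 bits remain
Read 2: bits[5:15] width=10 -> value=936 (bin 1110101000); offset now 15 = byte 1 bit 7; 25 bits remain
Read 3: bits[15:23] width=8 -> value=169 (bin 10101001); offset now 23 = byte 2 bit 7; 17 bits remain
Read 4: bits[23:32] width=9 -> value=62 (bin 000111110); offset now 32 = byte 4 bit 0; 8 bits remain

Answer: value=26 offset=5
value=936 offset=15
value=169 offset=23
value=62 offset=32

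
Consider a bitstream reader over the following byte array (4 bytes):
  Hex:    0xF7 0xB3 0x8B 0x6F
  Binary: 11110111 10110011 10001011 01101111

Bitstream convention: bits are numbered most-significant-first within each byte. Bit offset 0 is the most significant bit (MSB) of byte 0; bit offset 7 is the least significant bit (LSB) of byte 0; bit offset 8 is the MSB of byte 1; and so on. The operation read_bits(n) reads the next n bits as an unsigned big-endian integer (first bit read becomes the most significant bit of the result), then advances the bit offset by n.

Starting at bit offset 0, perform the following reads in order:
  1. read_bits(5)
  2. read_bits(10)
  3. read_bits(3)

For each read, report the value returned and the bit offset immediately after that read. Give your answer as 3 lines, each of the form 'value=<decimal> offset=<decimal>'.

Answer: value=30 offset=5
value=985 offset=15
value=6 offset=18

Derivation:
Read 1: bits[0:5] width=5 -> value=30 (bin 11110); offset now 5 = byte 0 bit 5; 27 bits remain
Read 2: bits[5:15] width=10 -> value=985 (bin 1111011001); offset now 15 = byte 1 bit 7; 17 bits remain
Read 3: bits[15:18] width=3 -> value=6 (bin 110); offset now 18 = byte 2 bit 2; 14 bits remain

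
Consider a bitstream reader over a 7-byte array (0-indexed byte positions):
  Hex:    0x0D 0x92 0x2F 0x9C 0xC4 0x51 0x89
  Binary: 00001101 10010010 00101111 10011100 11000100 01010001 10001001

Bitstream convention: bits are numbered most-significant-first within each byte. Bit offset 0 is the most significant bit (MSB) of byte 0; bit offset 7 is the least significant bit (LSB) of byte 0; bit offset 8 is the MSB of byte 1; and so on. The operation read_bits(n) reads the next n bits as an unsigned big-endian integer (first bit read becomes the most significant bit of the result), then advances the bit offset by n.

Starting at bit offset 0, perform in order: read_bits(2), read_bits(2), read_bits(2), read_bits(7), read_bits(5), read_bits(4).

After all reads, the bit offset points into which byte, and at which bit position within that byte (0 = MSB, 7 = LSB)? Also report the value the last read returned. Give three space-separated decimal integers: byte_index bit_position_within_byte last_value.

Read 1: bits[0:2] width=2 -> value=0 (bin 00); offset now 2 = byte 0 bit 2; 54 bits remain
Read 2: bits[2:4] width=2 -> value=0 (bin 00); offset now 4 = byte 0 bit 4; 52 bits remain
Read 3: bits[4:6] width=2 -> value=3 (bin 11); offset now 6 = byte 0 bit 6; 50 bits remain
Read 4: bits[6:13] width=7 -> value=50 (bin 0110010); offset now 13 = byte 1 bit 5; 43 bits remain
Read 5: bits[13:18] width=5 -> value=8 (bin 01000); offset now 18 = byte 2 bit 2; 38 bits remain
Read 6: bits[18:22] width=4 -> value=11 (bin 1011); offset now 22 = byte 2 bit 6; 34 bits remain

Answer: 2 6 11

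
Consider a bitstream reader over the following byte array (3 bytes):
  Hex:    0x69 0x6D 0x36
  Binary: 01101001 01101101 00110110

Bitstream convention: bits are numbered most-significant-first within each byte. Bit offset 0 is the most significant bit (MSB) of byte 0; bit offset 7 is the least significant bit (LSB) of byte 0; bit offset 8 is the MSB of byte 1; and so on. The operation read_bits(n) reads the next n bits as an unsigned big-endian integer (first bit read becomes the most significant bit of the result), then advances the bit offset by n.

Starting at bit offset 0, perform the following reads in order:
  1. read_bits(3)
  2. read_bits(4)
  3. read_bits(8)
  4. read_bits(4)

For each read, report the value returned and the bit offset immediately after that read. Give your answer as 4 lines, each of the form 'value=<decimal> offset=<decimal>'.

Answer: value=3 offset=3
value=4 offset=7
value=182 offset=15
value=9 offset=19

Derivation:
Read 1: bits[0:3] width=3 -> value=3 (bin 011); offset now 3 = byte 0 bit 3; 21 bits remain
Read 2: bits[3:7] width=4 -> value=4 (bin 0100); offset now 7 = byte 0 bit 7; 17 bits remain
Read 3: bits[7:15] width=8 -> value=182 (bin 10110110); offset now 15 = byte 1 bit 7; 9 bits remain
Read 4: bits[15:19] width=4 -> value=9 (bin 1001); offset now 19 = byte 2 bit 3; 5 bits remain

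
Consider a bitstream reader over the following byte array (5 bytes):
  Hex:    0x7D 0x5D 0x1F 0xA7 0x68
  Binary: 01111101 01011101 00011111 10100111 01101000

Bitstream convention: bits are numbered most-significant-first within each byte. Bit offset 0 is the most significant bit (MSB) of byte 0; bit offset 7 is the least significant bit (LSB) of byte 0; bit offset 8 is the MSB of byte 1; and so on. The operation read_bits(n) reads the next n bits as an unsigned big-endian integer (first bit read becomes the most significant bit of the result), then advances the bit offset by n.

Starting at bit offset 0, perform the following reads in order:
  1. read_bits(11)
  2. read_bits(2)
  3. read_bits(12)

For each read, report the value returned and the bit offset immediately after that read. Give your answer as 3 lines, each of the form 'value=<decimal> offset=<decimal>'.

Read 1: bits[0:11] width=11 -> value=1002 (bin 01111101010); offset now 11 = byte 1 bit 3; 29 bits remain
Read 2: bits[11:13] width=2 -> value=3 (bin 11); offset now 13 = byte 1 bit 5; 27 bits remain
Read 3: bits[13:25] width=12 -> value=2623 (bin 101000111111); offset now 25 = byte 3 bit 1; 15 bits remain

Answer: value=1002 offset=11
value=3 offset=13
value=2623 offset=25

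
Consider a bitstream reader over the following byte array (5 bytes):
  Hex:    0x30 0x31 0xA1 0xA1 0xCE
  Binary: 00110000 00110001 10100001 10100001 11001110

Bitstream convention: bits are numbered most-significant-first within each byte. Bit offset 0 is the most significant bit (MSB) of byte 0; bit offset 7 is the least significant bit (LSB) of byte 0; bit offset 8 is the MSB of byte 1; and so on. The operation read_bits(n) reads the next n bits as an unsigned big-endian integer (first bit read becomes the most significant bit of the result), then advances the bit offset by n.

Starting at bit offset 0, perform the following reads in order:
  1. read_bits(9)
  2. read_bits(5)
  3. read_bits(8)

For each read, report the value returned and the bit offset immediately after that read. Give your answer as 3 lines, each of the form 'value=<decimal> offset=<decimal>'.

Read 1: bits[0:9] width=9 -> value=96 (bin 001100000); offset now 9 = byte 1 bit 1; 31 bits remain
Read 2: bits[9:14] width=5 -> value=12 (bin 01100); offset now 14 = byte 1 bit 6; 26 bits remain
Read 3: bits[14:22] width=8 -> value=104 (bin 01101000); offset now 22 = byte 2 bit 6; 18 bits remain

Answer: value=96 offset=9
value=12 offset=14
value=104 offset=22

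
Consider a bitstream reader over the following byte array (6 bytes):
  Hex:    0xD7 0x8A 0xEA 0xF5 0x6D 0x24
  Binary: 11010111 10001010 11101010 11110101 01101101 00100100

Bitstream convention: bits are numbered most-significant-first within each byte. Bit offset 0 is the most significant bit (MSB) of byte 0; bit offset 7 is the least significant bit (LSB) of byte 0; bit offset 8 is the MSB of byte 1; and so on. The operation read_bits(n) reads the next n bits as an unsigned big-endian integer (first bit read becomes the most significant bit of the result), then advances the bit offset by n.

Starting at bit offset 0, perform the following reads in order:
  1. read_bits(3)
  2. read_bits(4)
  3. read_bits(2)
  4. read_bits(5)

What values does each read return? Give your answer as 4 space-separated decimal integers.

Read 1: bits[0:3] width=3 -> value=6 (bin 110); offset now 3 = byte 0 bit 3; 45 bits remain
Read 2: bits[3:7] width=4 -> value=11 (bin 1011); offset now 7 = byte 0 bit 7; 41 bits remain
Read 3: bits[7:9] width=2 -> value=3 (bin 11); offset now 9 = byte 1 bit 1; 39 bits remain
Read 4: bits[9:14] width=5 -> value=2 (bin 00010); offset now 14 = byte 1 bit 6; 34 bits remain

Answer: 6 11 3 2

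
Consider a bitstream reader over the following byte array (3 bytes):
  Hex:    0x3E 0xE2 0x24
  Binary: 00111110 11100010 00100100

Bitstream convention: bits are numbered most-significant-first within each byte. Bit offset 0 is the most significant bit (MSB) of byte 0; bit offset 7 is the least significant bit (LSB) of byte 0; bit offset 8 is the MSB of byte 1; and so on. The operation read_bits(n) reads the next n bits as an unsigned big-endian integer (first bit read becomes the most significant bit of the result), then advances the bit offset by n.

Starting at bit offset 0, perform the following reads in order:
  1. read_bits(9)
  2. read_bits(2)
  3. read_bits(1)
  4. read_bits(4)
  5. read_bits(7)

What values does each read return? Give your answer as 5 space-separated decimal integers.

Read 1: bits[0:9] width=9 -> value=125 (bin 001111101); offset now 9 = byte 1 bit 1; 15 bits remain
Read 2: bits[9:11] width=2 -> value=3 (bin 11); offset now 11 = byte 1 bit 3; 13 bits remain
Read 3: bits[11:12] width=1 -> value=0 (bin 0); offset now 12 = byte 1 bit 4; 12 bits remain
Read 4: bits[12:16] width=4 -> value=2 (bin 0010); offset now 16 = byte 2 bit 0; 8 bits remain
Read 5: bits[16:23] width=7 -> value=18 (bin 0010010); offset now 23 = byte 2 bit 7; 1 bits remain

Answer: 125 3 0 2 18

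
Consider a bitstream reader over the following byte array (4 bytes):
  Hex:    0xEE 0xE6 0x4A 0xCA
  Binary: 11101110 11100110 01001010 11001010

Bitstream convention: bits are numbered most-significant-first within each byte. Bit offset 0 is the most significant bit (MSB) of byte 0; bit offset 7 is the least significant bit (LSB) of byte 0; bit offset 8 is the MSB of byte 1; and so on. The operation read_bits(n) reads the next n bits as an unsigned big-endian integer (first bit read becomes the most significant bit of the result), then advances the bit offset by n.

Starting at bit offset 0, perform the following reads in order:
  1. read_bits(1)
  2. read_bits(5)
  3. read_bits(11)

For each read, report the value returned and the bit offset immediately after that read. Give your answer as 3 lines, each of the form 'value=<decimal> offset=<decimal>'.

Read 1: bits[0:1] width=1 -> value=1 (bin 1); offset now 1 = byte 0 bit 1; 31 bits remain
Read 2: bits[1:6] width=5 -> value=27 (bin 11011); offset now 6 = byte 0 bit 6; 26 bits remain
Read 3: bits[6:17] width=11 -> value=1484 (bin 10111001100); offset now 17 = byte 2 bit 1; 15 bits remain

Answer: value=1 offset=1
value=27 offset=6
value=1484 offset=17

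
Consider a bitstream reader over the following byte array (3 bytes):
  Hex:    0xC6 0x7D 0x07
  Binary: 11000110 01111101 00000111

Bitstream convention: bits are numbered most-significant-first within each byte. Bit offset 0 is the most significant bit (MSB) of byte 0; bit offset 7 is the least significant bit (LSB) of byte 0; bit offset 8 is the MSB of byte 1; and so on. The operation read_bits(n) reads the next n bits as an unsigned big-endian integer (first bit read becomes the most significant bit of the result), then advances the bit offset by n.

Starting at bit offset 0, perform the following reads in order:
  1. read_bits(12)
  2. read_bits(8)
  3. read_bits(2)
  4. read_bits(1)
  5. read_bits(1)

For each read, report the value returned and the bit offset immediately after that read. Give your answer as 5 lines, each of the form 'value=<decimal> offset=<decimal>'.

Answer: value=3175 offset=12
value=208 offset=20
value=1 offset=22
value=1 offset=23
value=1 offset=24

Derivation:
Read 1: bits[0:12] width=12 -> value=3175 (bin 110001100111); offset now 12 = byte 1 bit 4; 12 bits remain
Read 2: bits[12:20] width=8 -> value=208 (bin 11010000); offset now 20 = byte 2 bit 4; 4 bits remain
Read 3: bits[20:22] width=2 -> value=1 (bin 01); offset now 22 = byte 2 bit 6; 2 bits remain
Read 4: bits[22:23] width=1 -> value=1 (bin 1); offset now 23 = byte 2 bit 7; 1 bits remain
Read 5: bits[23:24] width=1 -> value=1 (bin 1); offset now 24 = byte 3 bit 0; 0 bits remain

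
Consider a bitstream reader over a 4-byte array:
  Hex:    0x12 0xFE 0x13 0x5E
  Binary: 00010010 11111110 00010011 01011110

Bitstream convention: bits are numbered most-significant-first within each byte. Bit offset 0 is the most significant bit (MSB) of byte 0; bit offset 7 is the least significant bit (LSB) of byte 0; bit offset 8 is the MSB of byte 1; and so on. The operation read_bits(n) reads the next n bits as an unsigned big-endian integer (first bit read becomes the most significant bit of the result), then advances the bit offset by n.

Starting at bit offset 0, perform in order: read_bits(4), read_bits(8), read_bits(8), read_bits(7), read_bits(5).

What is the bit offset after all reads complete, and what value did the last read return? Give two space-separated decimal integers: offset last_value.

Answer: 32 30

Derivation:
Read 1: bits[0:4] width=4 -> value=1 (bin 0001); offset now 4 = byte 0 bit 4; 28 bits remain
Read 2: bits[4:12] width=8 -> value=47 (bin 00101111); offset now 12 = byte 1 bit 4; 20 bits remain
Read 3: bits[12:20] width=8 -> value=225 (bin 11100001); offset now 20 = byte 2 bit 4; 12 bits remain
Read 4: bits[20:27] width=7 -> value=26 (bin 0011010); offset now 27 = byte 3 bit 3; 5 bits remain
Read 5: bits[27:32] width=5 -> value=30 (bin 11110); offset now 32 = byte 4 bit 0; 0 bits remain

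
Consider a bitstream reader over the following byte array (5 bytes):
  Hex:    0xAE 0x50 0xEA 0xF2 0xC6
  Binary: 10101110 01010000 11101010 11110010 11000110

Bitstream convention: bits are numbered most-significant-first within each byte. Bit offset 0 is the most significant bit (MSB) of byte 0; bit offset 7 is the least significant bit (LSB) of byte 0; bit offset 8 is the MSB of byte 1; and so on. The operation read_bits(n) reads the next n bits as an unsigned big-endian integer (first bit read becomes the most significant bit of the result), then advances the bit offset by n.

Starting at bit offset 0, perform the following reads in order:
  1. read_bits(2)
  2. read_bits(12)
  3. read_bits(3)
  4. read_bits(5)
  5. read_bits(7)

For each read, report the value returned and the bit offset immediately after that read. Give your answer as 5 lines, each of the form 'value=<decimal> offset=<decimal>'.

Read 1: bits[0:2] width=2 -> value=2 (bin 10); offset now 2 = byte 0 bit 2; 38 bits remain
Read 2: bits[2:14] width=12 -> value=2964 (bin 101110010100); offset now 14 = byte 1 bit 6; 26 bits remain
Read 3: bits[14:17] width=3 -> value=1 (bin 001); offset now 17 = byte 2 bit 1; 23 bits remain
Read 4: bits[17:22] width=5 -> value=26 (bin 11010); offset now 22 = byte 2 bit 6; 18 bits remain
Read 5: bits[22:29] width=7 -> value=94 (bin 1011110); offset now 29 = byte 3 bit 5; 11 bits remain

Answer: value=2 offset=2
value=2964 offset=14
value=1 offset=17
value=26 offset=22
value=94 offset=29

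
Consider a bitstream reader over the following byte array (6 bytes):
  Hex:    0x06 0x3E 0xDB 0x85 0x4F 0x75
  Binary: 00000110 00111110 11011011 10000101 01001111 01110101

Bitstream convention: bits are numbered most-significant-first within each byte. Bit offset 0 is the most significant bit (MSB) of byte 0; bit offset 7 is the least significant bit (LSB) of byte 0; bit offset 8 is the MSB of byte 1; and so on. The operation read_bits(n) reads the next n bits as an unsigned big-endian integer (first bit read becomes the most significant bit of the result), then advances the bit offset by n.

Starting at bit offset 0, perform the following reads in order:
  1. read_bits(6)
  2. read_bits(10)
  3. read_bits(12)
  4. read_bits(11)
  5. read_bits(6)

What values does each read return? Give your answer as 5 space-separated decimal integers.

Read 1: bits[0:6] width=6 -> value=1 (bin 000001); offset now 6 = byte 0 bit 6; 42 bits remain
Read 2: bits[6:16] width=10 -> value=574 (bin 1000111110); offset now 16 = byte 2 bit 0; 32 bits remain
Read 3: bits[16:28] width=12 -> value=3512 (bin 110110111000); offset now 28 = byte 3 bit 4; 20 bits remain
Read 4: bits[28:39] width=11 -> value=679 (bin 01010100111); offset now 39 = byte 4 bit 7; 9 bits remain
Read 5: bits[39:45] width=6 -> value=46 (bin 101110); offset now 45 = byte 5 bit 5; 3 bits remain

Answer: 1 574 3512 679 46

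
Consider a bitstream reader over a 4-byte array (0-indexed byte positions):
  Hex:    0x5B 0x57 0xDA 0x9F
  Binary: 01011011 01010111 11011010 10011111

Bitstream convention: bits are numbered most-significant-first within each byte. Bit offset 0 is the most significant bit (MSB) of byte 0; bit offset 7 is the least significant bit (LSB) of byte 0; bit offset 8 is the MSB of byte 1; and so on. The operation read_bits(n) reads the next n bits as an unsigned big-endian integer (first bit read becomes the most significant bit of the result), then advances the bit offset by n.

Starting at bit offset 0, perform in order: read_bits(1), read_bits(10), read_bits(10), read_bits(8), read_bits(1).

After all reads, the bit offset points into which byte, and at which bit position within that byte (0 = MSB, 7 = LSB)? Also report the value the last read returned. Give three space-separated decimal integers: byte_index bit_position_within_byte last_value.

Read 1: bits[0:1] width=1 -> value=0 (bin 0); offset now 1 = byte 0 bit 1; 31 bits remain
Read 2: bits[1:11] width=10 -> value=730 (bin 1011011010); offset now 11 = byte 1 bit 3; 21 bits remain
Read 3: bits[11:21] width=10 -> value=763 (bin 1011111011); offset now 21 = byte 2 bit 5; 11 bits remain
Read 4: bits[21:29] width=8 -> value=83 (bin 01010011); offset now 29 = byte 3 bit 5; 3 bits remain
Read 5: bits[29:30] width=1 -> value=1 (bin 1); offset now 30 = byte 3 bit 6; 2 bits remain

Answer: 3 6 1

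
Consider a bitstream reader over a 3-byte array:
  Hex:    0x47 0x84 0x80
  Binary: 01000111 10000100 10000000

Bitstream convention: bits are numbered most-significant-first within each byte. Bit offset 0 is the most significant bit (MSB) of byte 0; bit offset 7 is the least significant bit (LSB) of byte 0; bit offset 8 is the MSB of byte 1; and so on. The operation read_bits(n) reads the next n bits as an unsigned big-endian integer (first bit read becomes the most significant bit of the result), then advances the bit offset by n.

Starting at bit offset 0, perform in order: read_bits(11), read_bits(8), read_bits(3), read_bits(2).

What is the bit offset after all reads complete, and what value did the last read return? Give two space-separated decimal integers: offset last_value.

Answer: 24 0

Derivation:
Read 1: bits[0:11] width=11 -> value=572 (bin 01000111100); offset now 11 = byte 1 bit 3; 13 bits remain
Read 2: bits[11:19] width=8 -> value=36 (bin 00100100); offset now 19 = byte 2 bit 3; 5 bits remain
Read 3: bits[19:22] width=3 -> value=0 (bin 000); offset now 22 = byte 2 bit 6; 2 bits remain
Read 4: bits[22:24] width=2 -> value=0 (bin 00); offset now 24 = byte 3 bit 0; 0 bits remain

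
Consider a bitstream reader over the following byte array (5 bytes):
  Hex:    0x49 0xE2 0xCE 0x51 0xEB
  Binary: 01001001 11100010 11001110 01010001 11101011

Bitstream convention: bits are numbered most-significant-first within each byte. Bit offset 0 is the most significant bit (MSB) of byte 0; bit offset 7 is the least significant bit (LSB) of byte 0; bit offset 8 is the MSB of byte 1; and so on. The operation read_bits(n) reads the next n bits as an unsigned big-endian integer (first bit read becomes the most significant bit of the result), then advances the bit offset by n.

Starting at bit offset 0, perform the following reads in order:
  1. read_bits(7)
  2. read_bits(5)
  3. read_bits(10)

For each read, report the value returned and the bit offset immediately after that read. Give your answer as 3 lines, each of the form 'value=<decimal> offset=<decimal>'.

Read 1: bits[0:7] width=7 -> value=36 (bin 0100100); offset now 7 = byte 0 bit 7; 33 bits remain
Read 2: bits[7:12] width=5 -> value=30 (bin 11110); offset now 12 = byte 1 bit 4; 28 bits remain
Read 3: bits[12:22] width=10 -> value=179 (bin 0010110011); offset now 22 = byte 2 bit 6; 18 bits remain

Answer: value=36 offset=7
value=30 offset=12
value=179 offset=22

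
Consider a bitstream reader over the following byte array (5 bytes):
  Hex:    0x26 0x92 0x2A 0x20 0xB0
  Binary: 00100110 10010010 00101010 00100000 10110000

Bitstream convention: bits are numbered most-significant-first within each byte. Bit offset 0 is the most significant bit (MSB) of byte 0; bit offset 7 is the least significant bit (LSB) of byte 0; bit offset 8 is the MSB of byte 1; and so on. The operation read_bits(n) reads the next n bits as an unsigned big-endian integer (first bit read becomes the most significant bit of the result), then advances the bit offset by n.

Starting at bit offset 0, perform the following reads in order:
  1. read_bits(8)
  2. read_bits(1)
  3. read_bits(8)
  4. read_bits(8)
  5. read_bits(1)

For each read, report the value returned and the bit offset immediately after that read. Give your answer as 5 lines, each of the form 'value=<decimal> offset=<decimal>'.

Answer: value=38 offset=8
value=1 offset=9
value=36 offset=17
value=84 offset=25
value=0 offset=26

Derivation:
Read 1: bits[0:8] width=8 -> value=38 (bin 00100110); offset now 8 = byte 1 bit 0; 32 bits remain
Read 2: bits[8:9] width=1 -> value=1 (bin 1); offset now 9 = byte 1 bit 1; 31 bits remain
Read 3: bits[9:17] width=8 -> value=36 (bin 00100100); offset now 17 = byte 2 bit 1; 23 bits remain
Read 4: bits[17:25] width=8 -> value=84 (bin 01010100); offset now 25 = byte 3 bit 1; 15 bits remain
Read 5: bits[25:26] width=1 -> value=0 (bin 0); offset now 26 = byte 3 bit 2; 14 bits remain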